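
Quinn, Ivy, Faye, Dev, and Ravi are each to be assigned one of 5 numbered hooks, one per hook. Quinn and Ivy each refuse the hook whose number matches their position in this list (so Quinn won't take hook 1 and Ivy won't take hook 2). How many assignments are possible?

Let Aᵢ (for i ∈ {1, 2}) be the placements that put person i in their forbidden hook. Any j of these fix j positions, leaving (5−j)! ways to fill the rest, and there are C(2,j) ways to pick which j.
By inclusion–exclusion, the number of valid placements is Σ_{j=0}^{2} (−1)^j C(2,j)·(5−j)!.
Computing: 120 − 48 + 6 = 78.

78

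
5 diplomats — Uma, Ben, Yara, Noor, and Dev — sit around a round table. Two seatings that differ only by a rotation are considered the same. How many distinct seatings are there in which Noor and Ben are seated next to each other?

Glue Noor and Ben into a block (2 internal orders). Seating 4 units around a circle gives (3)! arrangements.
So 2 × (3)! = 2 × 6 = 12.

12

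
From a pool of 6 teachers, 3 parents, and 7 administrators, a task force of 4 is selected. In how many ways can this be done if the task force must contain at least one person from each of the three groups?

819

Total 4-person selections from all 16: C(16,4) = 1820.
Selections missing a whole group: no teachers → C(10,4) = 210; no parents → C(13,4) = 715; no administrators → C(9,4) = 126.
Add back selections omitting two groups (i.e. drawn from a single group): C(6,4) + C(3,4) + C(7,4) = 50.
By inclusion–exclusion: 1820 − 1051 + 50 = 819.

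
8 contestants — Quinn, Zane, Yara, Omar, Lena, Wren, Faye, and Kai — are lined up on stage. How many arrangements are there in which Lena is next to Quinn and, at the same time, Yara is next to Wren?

Treat {Lena,Quinn} as one block (2 orders) and {Yara,Wren} as another (2 orders).
That leaves 6 units to arrange: 2 × 2 × 6! = 4 × 720 = 2880.

2880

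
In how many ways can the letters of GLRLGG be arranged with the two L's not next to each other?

There are 6!/(3!·2!) = 60 arrangements of GLRLGG in total.
Arrangements with the L's together: treat LL as one letter, giving (5)!/(3!) = 20.
Hence 60 − 20 = 40.

40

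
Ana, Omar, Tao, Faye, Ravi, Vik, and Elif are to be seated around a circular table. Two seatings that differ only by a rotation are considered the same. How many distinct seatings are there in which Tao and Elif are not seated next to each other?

Without the restriction there are (6)! = 720 seatings.
Those with Tao next to Elif: fuse the pair into one unit and seat 6 units around a circle — 2·(5)! = 240.
Subtracting, 720 − 240 = 480.

480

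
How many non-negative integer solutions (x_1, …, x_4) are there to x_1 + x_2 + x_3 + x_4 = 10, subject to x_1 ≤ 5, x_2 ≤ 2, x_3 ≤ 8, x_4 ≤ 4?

Ignoring the caps, the number of non-negative solutions to x_1+…+x_4 = 10 is C(13,3) = 286.
Subtract solutions that violate a single cap (substitute x_i' = x_i − (cap_i+1)): x_1 ≥ 6 gives C(7,3) = 35; x_2 ≥ 3 gives C(10,3) = 120; x_3 ≥ 9 gives C(4,3) = 4; x_4 ≥ 5 gives C(8,3) = 56. Together 215.
Add back pairs where two caps are both exceeded: 4 + 0 + 0 + 0 + 10 + 0 = 14.
By inclusion–exclusion the count is 286 − 215 + 14 = 85.

85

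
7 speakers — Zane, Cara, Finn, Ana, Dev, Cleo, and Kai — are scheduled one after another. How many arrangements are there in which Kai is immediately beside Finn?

1440

Place the 5 others and the Kai-Finn pair as 6 objects in a line; the pair has 2 internal arrangements.
That gives 2 × 6! = 2 × 720 = 1440.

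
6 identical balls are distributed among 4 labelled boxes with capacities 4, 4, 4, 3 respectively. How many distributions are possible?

62

By stars and bars, unrestricted non-negative solutions to x_1+…+x_4 = 6 number C(6+3,3) = 84.
Subtract solutions that violate a single cap (substitute x_i' = x_i − (cap_i+1)): x_1 ≥ 5 gives C(4,3) = 4; x_2 ≥ 5 gives C(4,3) = 4; x_3 ≥ 5 gives C(4,3) = 4; x_4 ≥ 4 gives C(5,3) = 10. Together 22.
No two caps can be exceeded simultaneously, so the pair terms are all 0.
By inclusion–exclusion the count is 84 − 22 + 0 = 62.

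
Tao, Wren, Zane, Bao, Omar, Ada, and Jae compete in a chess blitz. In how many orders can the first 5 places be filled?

2520

There are 7 choices for 1st place, 6 for 2nd, and so on down to 3 for position 5.
That gives 7 × 6 × 5 × 4 × 3 = 2520.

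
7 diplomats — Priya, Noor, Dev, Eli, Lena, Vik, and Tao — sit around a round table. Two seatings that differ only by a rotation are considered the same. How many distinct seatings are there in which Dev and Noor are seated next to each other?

240

Glue Dev and Noor into a block (2 internal orders). Seating 6 units around a circle gives (5)! arrangements.
So 2 × (5)! = 2 × 120 = 240.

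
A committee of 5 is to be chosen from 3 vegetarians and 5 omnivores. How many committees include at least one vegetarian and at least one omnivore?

55

With no constraint there are C(8,5) = 56 possible selections.
Subtract selections that omit an entire group: no vegetarians → C(5,5) = 1; no omnivores → C(3,5) = 0.
Both groups omitted at once is impossible, so 56 − 1 = 55.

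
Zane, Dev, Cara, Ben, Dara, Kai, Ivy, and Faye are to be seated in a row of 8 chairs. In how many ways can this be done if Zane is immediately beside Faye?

10080

Treat {Zane, Faye} as a single unit. There are 7 units to order, and the pair itself can be ordered 2 ways.
That gives 2 × 7! = 2 × 5040 = 10080.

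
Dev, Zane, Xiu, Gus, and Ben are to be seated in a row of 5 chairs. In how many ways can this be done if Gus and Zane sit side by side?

48

Glue Gus and Zane into one block (2 internal orders), leaving 4 units to arrange in a row.
So the count is 2·(4)! = 48.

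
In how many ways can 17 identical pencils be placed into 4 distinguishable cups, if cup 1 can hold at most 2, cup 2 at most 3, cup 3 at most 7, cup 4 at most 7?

Without the upper bounds there are C(20,3) = 1140 ways to split 17 among 4 cups.
Subtract solutions that violate a single cap (substitute x_i' = x_i − (cap_i+1)): x_1 ≥ 3 gives C(17,3) = 680; x_2 ≥ 4 gives C(16,3) = 560; x_3 ≥ 8 gives C(12,3) = 220; x_4 ≥ 8 gives C(12,3) = 220. Together 1680.
Add back pairs where two caps are both exceeded: 286 + 84 + 84 + 56 + 56 + 4 = 570.
Subtract triples: 10 + 10 + 0 + 0 = 20.
By inclusion–exclusion the count is 1140 − 1680 + 570 − 20 = 10.

10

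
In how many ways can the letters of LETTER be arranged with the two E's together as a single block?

Treat the 2 copies of E as a single block. The multiset to arrange is then {EE, L, R, T, T}, 5 items in all.
That gives (5)!/(2!) = 60 arrangements.

60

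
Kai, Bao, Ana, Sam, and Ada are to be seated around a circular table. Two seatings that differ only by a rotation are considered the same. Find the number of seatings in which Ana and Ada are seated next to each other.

Treat {Ana, Ada} as one unit (2 internal orders) and seat the resulting 4 units around the table: (3)! circular arrangements.
So 2 × (3)! = 2 × 6 = 12.

12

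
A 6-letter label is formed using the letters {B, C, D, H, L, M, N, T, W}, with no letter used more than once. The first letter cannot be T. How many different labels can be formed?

53760

The first letter has 9−1 = 8 choices (anything except T).
The remaining 5 letters are filled from the other 8 symbols without repetition: 8 × 7 × 6 × 5 × 4 = 6720.
Total: 8 × 6720 = 53760.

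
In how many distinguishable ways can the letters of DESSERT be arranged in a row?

The 7 letters of DESSERT have repeats: E appearing twice and S appearing twice.
So there are 7! / (2!·2!) = 1260 distinguishable arrangements.

1260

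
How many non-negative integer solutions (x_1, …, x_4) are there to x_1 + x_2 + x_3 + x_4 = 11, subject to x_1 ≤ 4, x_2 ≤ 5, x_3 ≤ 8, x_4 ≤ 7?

By stars and bars, unrestricted non-negative solutions to x_1+…+x_4 = 11 number C(11+3,3) = 364.
Subtract solutions that violate a single cap (substitute x_i' = x_i − (cap_i+1)): x_1 ≥ 5 gives C(9,3) = 84; x_2 ≥ 6 gives C(8,3) = 56; x_3 ≥ 9 gives C(5,3) = 10; x_4 ≥ 8 gives C(6,3) = 20. Together 170.
Add back pairs where two caps are both exceeded: 1 + 0 + 0 + 0 + 0 + 0 = 1.
By inclusion–exclusion the count is 364 − 170 + 1 = 195.

195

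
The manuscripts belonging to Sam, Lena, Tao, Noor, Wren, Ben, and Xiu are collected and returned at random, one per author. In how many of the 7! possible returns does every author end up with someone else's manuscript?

This is the derangement count D_7: permutations of 7 items with no fixed point.
By inclusion–exclusion this is Σ_{j=0}^{7} (−1)^j C(7,j)·(7−j)!.
Computing: 5040 − 5040 + 2520 − 840 + 210 − 42 + 7 − 1 = 1854.

1854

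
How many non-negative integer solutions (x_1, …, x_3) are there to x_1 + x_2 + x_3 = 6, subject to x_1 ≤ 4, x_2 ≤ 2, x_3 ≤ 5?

14

Ignoring the caps, the number of non-negative solutions to x_1+…+x_3 = 6 is C(8,2) = 28.
Subtract solutions that violate a single cap (substitute x_i' = x_i − (cap_i+1)): x_1 ≥ 5 gives C(3,2) = 3; x_2 ≥ 3 gives C(5,2) = 10; x_3 ≥ 6 gives C(2,2) = 1. Together 14.
No two caps can be exceeded simultaneously, so the pair terms are all 0.
By inclusion–exclusion the count is 28 − 14 + 0 = 14.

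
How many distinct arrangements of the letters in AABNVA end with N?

With the last slot taken by N, it remains to arrange the other 5 letters (AABVA).
Those 5 letters have A appearing 3 times, giving (5)!/(3!) = 20.

20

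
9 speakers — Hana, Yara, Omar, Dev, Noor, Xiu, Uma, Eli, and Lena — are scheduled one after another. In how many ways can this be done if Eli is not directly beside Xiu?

Of the 9! = 362880 arrangements, those with Eli and Xiu adjacent number 2 × 8! = 80640 (treat the pair as a block with 2 internal orders).
Complementary counting: 362880 − 80640 = 282240.

282240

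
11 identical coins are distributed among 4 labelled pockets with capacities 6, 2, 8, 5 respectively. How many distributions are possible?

Ignoring the caps, the number of non-negative solutions to x_1+…+x_4 = 11 is C(14,3) = 364.
Subtract solutions that violate a single cap (substitute x_i' = x_i − (cap_i+1)): x_1 ≥ 7 gives C(7,3) = 35; x_2 ≥ 3 gives C(11,3) = 165; x_3 ≥ 9 gives C(5,3) = 10; x_4 ≥ 6 gives C(8,3) = 56. Together 266.
Add back pairs where two caps are both exceeded: 4 + 0 + 0 + 0 + 10 + 0 = 14.
By inclusion–exclusion the count is 364 − 266 + 14 = 112.

112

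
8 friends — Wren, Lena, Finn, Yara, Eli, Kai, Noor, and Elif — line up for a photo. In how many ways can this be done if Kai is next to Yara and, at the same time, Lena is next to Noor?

Treat {Kai,Yara} as one block (2 orders) and {Lena,Noor} as another (2 orders).
That leaves 6 units to arrange: 2 × 2 × 6! = 4 × 720 = 2880.

2880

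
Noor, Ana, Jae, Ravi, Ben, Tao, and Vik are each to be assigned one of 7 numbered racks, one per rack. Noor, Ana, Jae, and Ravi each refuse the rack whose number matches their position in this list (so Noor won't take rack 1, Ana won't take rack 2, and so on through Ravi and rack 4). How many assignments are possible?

Let Aᵢ (for 1 ≤ i ≤ 4) be the placements that put person i in their forbidden rack. Any j of these fix j positions, leaving (7−j)! ways to fill the rest, and there are C(4,j) ways to pick which j.
By inclusion–exclusion, the number of valid placements is Σ_{j=0}^{4} (−1)^j C(4,j)·(7−j)!.
Computing: 5040 − 2880 + 720 − 96 + 6 = 2790.

2790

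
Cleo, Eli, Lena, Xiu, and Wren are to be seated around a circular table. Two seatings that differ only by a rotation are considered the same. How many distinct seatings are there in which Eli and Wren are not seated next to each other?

12

All circular seatings of 5 people number (4)! = 24.
Those with Eli next to Wren: fuse the pair into one unit and seat 4 units around a circle — 2·(3)! = 12.
Subtracting, 24 − 12 = 12.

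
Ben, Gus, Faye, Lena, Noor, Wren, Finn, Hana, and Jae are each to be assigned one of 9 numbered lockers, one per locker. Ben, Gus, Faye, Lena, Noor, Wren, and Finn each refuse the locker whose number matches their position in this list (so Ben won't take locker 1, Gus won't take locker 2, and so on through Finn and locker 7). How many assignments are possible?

165016

Let Aᵢ (for 1 ≤ i ≤ 7) be the placements that put person i in their forbidden locker. Any j of these fix j positions, leaving (9−j)! ways to fill the rest, and there are C(7,j) ways to pick which j.
By inclusion–exclusion, the number of valid placements is Σ_{j=0}^{7} (−1)^j C(7,j)·(9−j)!.
Computing: 362880 − 282240 + 105840 − 25200 + 4200 − 504 + 42 − 2 = 165016.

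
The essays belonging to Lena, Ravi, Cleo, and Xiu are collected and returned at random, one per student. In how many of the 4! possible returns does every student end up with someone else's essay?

9

This is the derangement count D_4: permutations of 4 items with no fixed point.
By inclusion–exclusion this is Σ_{j=0}^{4} (−1)^j C(4,j)·(4−j)!.
Computing: 24 − 24 + 12 − 4 + 1 = 9.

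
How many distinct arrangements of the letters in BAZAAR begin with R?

20

Fix R in the first position and arrange the remaining 5 letters.
Those 5 letters have A appearing 3 times, giving (5)!/(3!) = 20.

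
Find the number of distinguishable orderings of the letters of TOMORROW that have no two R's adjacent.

2520

There are 8!/(3!·2!) = 3360 arrangements of TOMORROW in total.
If the two R's are adjacent, glue them into one block, leaving 7 items to arrange: (7)!/(3!) = 840 ways.
Subtracting, 3360 − 840 = 2520 arrangements keep the R's apart.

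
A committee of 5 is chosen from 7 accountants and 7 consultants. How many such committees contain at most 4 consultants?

Split by how many consultants are chosen (0 through 4).
Sum: C(7,0)·C(7,5) + C(7,1)·C(7,4) + C(7,2)·C(7,3) + C(7,3)·C(7,2) + C(7,4)·C(7,1) = 21 + 245 + 735 + 735 + 245 = 1981.

1981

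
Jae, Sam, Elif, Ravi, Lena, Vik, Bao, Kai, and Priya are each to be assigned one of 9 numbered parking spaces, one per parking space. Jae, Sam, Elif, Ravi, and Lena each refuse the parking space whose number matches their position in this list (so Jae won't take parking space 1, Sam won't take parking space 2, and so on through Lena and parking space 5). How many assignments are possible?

205056

Let Aᵢ (for 1 ≤ i ≤ 5) be the placements that put person i in their forbidden parking space. Any j of these fix j positions, leaving (9−j)! ways to fill the rest, and there are C(5,j) ways to pick which j.
By inclusion–exclusion, the number of valid placements is Σ_{j=0}^{5} (−1)^j C(5,j)·(9−j)!.
Computing: 362880 − 201600 + 50400 − 7200 + 600 − 24 = 205056.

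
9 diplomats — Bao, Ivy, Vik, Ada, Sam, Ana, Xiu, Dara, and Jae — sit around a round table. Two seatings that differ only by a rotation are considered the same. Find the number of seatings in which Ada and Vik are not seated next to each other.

Without the restriction there are (8)! = 40320 seatings.
Those with Ada next to Vik: fuse the pair into one unit and seat 8 units around a circle — 2·(7)! = 10080.
Subtracting, 40320 − 10080 = 30240.

30240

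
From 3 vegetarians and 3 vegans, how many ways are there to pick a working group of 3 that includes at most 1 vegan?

10

Split by how many vegans are chosen (0 through 1).
Sum: C(3,0)·C(3,3) + C(3,1)·C(3,2) = 1 + 9 = 10.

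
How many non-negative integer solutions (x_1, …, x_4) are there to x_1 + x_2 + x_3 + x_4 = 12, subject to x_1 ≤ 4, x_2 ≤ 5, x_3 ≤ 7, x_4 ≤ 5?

Without the upper bounds there are C(15,3) = 455 ways to split 12 among 4 variables.
Subtract solutions that violate a single cap (substitute x_i' = x_i − (cap_i+1)): x_1 ≥ 5 gives C(10,3) = 120; x_2 ≥ 6 gives C(9,3) = 84; x_3 ≥ 8 gives C(7,3) = 35; x_4 ≥ 6 gives C(9,3) = 84. Together 323.
Add back pairs where two caps are both exceeded: 4 + 0 + 4 + 0 + 1 + 0 = 9.
By inclusion–exclusion the count is 455 − 323 + 9 = 141.

141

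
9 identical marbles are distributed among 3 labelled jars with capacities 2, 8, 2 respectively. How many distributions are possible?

Ignoring the caps, the number of non-negative solutions to x_1+…+x_3 = 9 is C(11,2) = 55.
Subtract solutions that violate a single cap (substitute x_i' = x_i − (cap_i+1)): x_1 ≥ 3 gives C(8,2) = 28; x_2 ≥ 9 gives C(2,2) = 1; x_3 ≥ 3 gives C(8,2) = 28. Together 57.
Add back pairs where two caps are both exceeded: 0 + 10 + 0 = 10.
By inclusion–exclusion the count is 55 − 57 + 10 = 8.

8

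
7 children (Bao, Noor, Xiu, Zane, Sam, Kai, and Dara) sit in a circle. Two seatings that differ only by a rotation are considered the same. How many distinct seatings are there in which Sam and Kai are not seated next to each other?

480

All circular seatings of 7 people number (6)! = 720.
Those with Sam next to Kai: fuse the pair into one unit and seat 6 units around a circle — 2·(5)! = 240.
Subtracting, 720 − 240 = 480.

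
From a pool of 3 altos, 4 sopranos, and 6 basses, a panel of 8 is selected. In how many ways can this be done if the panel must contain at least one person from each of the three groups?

Total 8-person selections from all 13: C(13,8) = 1287.
Subtract selections that omit an entire group: no altos → C(10,8) = 45; no sopranos → C(9,8) = 9; no basses → C(7,8) = 0.
Add back selections omitting two groups (i.e. drawn from a single group): C(3,8) + C(4,8) + C(6,8) = 0.
By inclusion–exclusion: 1287 − 54 + 0 = 1233.

1233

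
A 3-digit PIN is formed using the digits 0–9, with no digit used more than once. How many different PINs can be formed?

720

This is a permutation of 3 out of 10: P(10,3) = 10!/7!.
10 × 9 × 8 = 720.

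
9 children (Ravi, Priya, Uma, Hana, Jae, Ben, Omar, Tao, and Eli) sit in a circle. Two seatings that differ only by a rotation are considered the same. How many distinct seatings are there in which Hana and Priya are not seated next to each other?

All circular seatings of 9 people number (8)! = 40320.
Seatings with Hana beside Priya: treat them as a block with 2 internal orders, giving 2 × (7)! = 10080.
Subtracting, 40320 − 10080 = 30240.

30240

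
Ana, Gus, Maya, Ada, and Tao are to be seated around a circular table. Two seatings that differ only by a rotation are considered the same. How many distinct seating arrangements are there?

Fix one person's seat to break rotational symmetry; the remaining 4 people can be arranged in (4)! = 24 ways.

24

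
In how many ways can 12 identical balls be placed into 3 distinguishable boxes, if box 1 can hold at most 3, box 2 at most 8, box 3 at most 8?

Ignoring the caps, the number of non-negative solutions to x_1+…+x_3 = 12 is C(14,2) = 91.
Subtract solutions that violate a single cap (substitute x_i' = x_i − (cap_i+1)): x_1 ≥ 4 gives C(10,2) = 45; x_2 ≥ 9 gives C(5,2) = 10; x_3 ≥ 9 gives C(5,2) = 10. Together 65.
No two caps can be exceeded simultaneously, so the pair terms are all 0.
By inclusion–exclusion the count is 91 − 65 + 0 = 26.

26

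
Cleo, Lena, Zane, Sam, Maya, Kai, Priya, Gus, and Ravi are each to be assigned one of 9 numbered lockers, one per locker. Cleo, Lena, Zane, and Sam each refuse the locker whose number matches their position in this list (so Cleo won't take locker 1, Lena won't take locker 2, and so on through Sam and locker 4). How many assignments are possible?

Let Aᵢ (for 1 ≤ i ≤ 4) be the placements that put person i in their forbidden locker. Any j of these fix j positions, leaving (9−j)! ways to fill the rest, and there are C(4,j) ways to pick which j.
By inclusion–exclusion, the number of valid placements is Σ_{j=0}^{4} (−1)^j C(4,j)·(9−j)!.
Computing: 362880 − 161280 + 30240 − 2880 + 120 = 229080.

229080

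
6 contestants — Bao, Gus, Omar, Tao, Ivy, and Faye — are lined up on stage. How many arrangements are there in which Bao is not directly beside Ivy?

480

There are 6! = 720 arrangements in all. If Bao and Ivy are adjacent, merging them into one block gives 2·(5)! = 240 arrangements.
So 720 − 240 = 480 arrangements keep them apart.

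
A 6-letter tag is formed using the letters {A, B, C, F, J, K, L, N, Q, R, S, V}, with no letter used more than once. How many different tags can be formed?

Choose and order 6 of the 12 symbols: the first letter has 12 options, the next 11, and so on down to 7.
That product is 12 × 11 × 10 × 9 × 8 × 7 = 665280.

665280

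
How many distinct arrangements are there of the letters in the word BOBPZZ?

Letter multiplicities in BOBPZZ: B×2, O×1, P×1, Z×2.
Dividing 6! = 720 by 2!·2! = 4 for the repeated letters gives 180.

180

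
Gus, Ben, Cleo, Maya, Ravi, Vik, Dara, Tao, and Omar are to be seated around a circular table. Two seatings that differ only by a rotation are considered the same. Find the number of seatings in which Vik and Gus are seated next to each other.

10080

Treat {Vik, Gus} as one unit (2 internal orders) and seat the resulting 8 units around the table: (7)! circular arrangements.
So 2 × (7)! = 2 × 5040 = 10080.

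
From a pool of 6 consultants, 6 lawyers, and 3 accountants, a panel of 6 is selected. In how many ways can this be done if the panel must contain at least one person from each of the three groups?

With no constraint there are C(15,6) = 5005 possible selections.
Subtract selections that omit an entire group: no consultants → C(9,6) = 84; no lawyers → C(9,6) = 84; no accountants → C(12,6) = 924.
Add back selections omitting two groups (i.e. drawn from a single group): C(6,6) + C(6,6) + C(3,6) = 2.
By inclusion–exclusion: 5005 − 1092 + 2 = 3915.

3915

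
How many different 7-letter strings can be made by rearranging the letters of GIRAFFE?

The 7 letters of GIRAFFE have repeats: F appearing twice.
So there are 7! / (2!) = 2520 distinguishable arrangements.

2520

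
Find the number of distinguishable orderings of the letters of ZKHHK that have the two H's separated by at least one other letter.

There are 5!/(2!·2!) = 30 arrangements of ZKHHK in total.
If the two H's are adjacent, glue them into one block, leaving 4 items to arrange: (4)!/(2!) = 12 ways.
Hence 30 − 12 = 18.

18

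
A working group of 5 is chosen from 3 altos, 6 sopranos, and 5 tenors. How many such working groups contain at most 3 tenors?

Split by how many tenors are chosen (0 through 3).
Sum: C(5,0)·C(9,5) + C(5,1)·C(9,4) + C(5,2)·C(9,3) + C(5,3)·C(9,2) = 126 + 630 + 840 + 360 = 1956.

1956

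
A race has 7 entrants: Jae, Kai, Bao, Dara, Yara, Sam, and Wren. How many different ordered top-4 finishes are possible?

This is an ordered selection of 4 from 7: P(7,4).
That gives 7 × 6 × 5 × 4 = 840.

840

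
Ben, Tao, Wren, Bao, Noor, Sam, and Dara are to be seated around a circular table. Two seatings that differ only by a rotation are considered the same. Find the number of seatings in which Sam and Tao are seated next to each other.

240

Treat {Sam, Tao} as one unit (2 internal orders) and seat the resulting 6 units around the table: (5)! circular arrangements.
So 2 × (5)! = 2 × 120 = 240.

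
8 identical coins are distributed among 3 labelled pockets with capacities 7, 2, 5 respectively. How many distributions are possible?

Without the upper bounds there are C(10,2) = 45 ways to split 8 among 3 pockets.
Subtract solutions that violate a single cap (substitute x_i' = x_i − (cap_i+1)): x_1 ≥ 8 gives C(2,2) = 1; x_2 ≥ 3 gives C(7,2) = 21; x_3 ≥ 6 gives C(4,2) = 6. Together 28.
No two caps can be exceeded simultaneously, so the pair terms are all 0.
By inclusion–exclusion the count is 45 − 28 + 0 = 17.

17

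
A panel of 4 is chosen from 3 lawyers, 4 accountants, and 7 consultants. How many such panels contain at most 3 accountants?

Split by how many accountants are chosen (0 through 3).
Sum: C(4,0)·C(10,4) + C(4,1)·C(10,3) + C(4,2)·C(10,2) + C(4,3)·C(10,1) = 210 + 480 + 270 + 40 = 1000.

1000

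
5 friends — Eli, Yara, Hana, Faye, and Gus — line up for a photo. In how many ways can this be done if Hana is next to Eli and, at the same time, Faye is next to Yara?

Treat {Hana,Eli} as one block (2 orders) and {Faye,Yara} as another (2 orders).
That leaves 3 units to arrange: 2 × 2 × 3! = 4 × 6 = 24.

24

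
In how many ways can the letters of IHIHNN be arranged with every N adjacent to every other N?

30

Treat the 2 copies of N as a single block. The multiset to arrange is then {NN, H, H, I, I}, 5 items in all.
That gives (5)!/(2!·2!) = 30 arrangements.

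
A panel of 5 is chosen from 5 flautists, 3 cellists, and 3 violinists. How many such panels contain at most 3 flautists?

Split by how many flautists are chosen (0 through 3).
Sum: C(5,0)·C(6,5) + C(5,1)·C(6,4) + C(5,2)·C(6,3) + C(5,3)·C(6,2) = 6 + 75 + 200 + 150 = 431.

431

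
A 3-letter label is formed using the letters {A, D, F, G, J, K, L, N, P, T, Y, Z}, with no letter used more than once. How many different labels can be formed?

This is a permutation of 3 out of 12: P(12,3) = 12!/9!.
That product is 12 × 11 × 10 = 1320.

1320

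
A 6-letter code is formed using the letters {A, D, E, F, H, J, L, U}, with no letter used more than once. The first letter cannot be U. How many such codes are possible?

The first letter has 8−1 = 7 choices (anything except U).
The remaining 5 letters are filled from the other 7 symbols without repetition: 7 × 6 × 5 × 4 × 3 = 2520.
Total: 7 × 2520 = 17640.

17640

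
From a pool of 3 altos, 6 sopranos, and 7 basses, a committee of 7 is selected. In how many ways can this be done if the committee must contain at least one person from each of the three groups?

9569

Unrestricted: C(16,7) = 11440 ways to pick any 7 of the 16.
Selections missing a whole group: no altos → C(13,7) = 1716; no sopranos → C(10,7) = 120; no basses → C(9,7) = 36.
Add back selections omitting two groups (i.e. drawn from a single group): C(3,7) + C(6,7) + C(7,7) = 1.
By inclusion–exclusion: 11440 − 1872 + 1 = 9569.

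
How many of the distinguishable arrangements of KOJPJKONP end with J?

5040

With the last slot taken by J, it remains to arrange the other 8 letters (KOPJKONP).
Those 8 letters have K appearing twice, O appearing twice, and P appearing twice, giving (8)!/(2!·2!·2!) = 5040.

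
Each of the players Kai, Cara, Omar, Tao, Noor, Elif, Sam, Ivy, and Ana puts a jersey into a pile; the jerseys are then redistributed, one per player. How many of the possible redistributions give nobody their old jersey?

Count assignments avoiding every fixed point. For any j of the 9 players fixed to their old jersey, the other 9−j can be arranged in (9−j)! ways.
By inclusion–exclusion this is Σ_{j=0}^{9} (−1)^j C(9,j)·(9−j)!.
Computing: 362880 − 362880 + 181440 − 60480 + 15120 − 3024 + 504 − 72 + 9 − 1 = 133496.

133496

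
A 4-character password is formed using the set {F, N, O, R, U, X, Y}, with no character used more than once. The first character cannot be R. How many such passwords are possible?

The first character has 7−1 = 6 choices (anything except R).
The remaining 3 characters are filled from the other 6 symbols without repetition: 6 × 5 × 4 = 120.
Total: 6 × 120 = 720.

720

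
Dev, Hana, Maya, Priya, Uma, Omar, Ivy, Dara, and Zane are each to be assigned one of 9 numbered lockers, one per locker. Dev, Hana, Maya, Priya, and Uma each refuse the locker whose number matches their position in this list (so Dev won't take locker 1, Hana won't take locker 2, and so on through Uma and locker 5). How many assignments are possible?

205056

Let Aᵢ (for 1 ≤ i ≤ 5) be the placements that put person i in their forbidden locker. Any j of these fix j positions, leaving (9−j)! ways to fill the rest, and there are C(5,j) ways to pick which j.
By inclusion–exclusion, the number of valid placements is Σ_{j=0}^{5} (−1)^j C(5,j)·(9−j)!.
Computing: 362880 − 201600 + 50400 − 7200 + 600 − 24 = 205056.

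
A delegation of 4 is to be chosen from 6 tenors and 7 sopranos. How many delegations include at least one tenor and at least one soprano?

665

Unrestricted: C(13,4) = 715 ways to pick any 4 of the 13.
Subtract selections that omit an entire group: no tenors → C(7,4) = 35; no sopranos → C(6,4) = 15.
Both groups omitted at once is impossible, so 715 − 50 = 665.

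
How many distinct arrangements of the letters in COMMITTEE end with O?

5040

Fix O in the last position and arrange the remaining 8 letters.
Those 8 letters have E appearing twice, M appearing twice, and T appearing twice, giving (8)!/(2!·2!·2!) = 5040.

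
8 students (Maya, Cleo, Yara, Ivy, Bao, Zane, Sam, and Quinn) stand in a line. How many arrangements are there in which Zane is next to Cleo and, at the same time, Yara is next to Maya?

2880

Treat {Zane,Cleo} as one block (2 orders) and {Yara,Maya} as another (2 orders).
That leaves 6 units to arrange: 2 × 2 × 6! = 4 × 720 = 2880.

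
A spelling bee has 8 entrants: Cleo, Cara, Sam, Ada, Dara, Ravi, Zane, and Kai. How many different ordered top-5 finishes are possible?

6720

This is an ordered selection of 5 from 8: P(8,5).
That gives 8 × 7 × 6 × 5 × 4 = 6720.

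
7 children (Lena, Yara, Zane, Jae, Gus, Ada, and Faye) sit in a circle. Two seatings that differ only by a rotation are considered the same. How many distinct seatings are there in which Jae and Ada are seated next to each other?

Glue Jae and Ada into a block (2 internal orders). Seating 6 units around a circle gives (5)! arrangements.
So 2 × (5)! = 2 × 120 = 240.

240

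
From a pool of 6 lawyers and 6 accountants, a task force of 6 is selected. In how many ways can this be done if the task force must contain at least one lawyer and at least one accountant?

With no constraint there are C(12,6) = 924 possible selections.
Selections missing a whole group: no lawyers → C(6,6) = 1; no accountants → C(6,6) = 1.
Both groups omitted at once is impossible, so 924 − 2 = 922.

922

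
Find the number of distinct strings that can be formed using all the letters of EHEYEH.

The 6 letters of EHEYEH have repeats: E appearing 3 times and H appearing twice.
So there are 6! / (3!·2!) = 60 distinguishable arrangements.

60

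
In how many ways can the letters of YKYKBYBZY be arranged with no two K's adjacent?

2940

There are 9!/(4!·2!·2!) = 3780 arrangements of YKYKBYBZY in total.
Arrangements with the K's together: treat KK as one letter, giving (8)!/(4!·2!) = 840.
Hence 3780 − 840 = 2940.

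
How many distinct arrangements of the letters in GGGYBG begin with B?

With the first slot taken by B, it remains to arrange the other 5 letters (GGGYG).
Those 5 letters have G appearing 4 times, giving (5)!/(4!) = 5.

5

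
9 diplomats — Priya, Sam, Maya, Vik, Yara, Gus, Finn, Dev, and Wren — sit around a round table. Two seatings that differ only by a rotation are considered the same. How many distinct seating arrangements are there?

40320

Seat Priya anywhere (absorbing the rotational symmetry), then permute the other 8: (8)! = 40320.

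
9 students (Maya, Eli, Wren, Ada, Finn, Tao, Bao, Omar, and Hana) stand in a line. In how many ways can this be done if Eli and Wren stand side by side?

Place the 7 others and the Eli-Wren pair as 8 objects in a line; the pair has 2 internal arrangements.
That gives 2 × 8! = 2 × 40320 = 80640.

80640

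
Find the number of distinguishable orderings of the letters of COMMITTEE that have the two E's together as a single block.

Treat the 2 copies of E as a single block. The multiset to arrange is then {EE, C, I, M, M, O, T, T}, 8 items in all.
That gives (8)!/(2!·2!) = 10080 arrangements.

10080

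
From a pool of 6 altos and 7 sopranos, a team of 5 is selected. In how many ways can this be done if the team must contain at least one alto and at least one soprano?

1260

With no constraint there are C(13,5) = 1287 possible selections.
Subtract selections that omit an entire group: no altos → C(7,5) = 21; no sopranos → C(6,5) = 6.
Both groups omitted at once is impossible, so 1287 − 27 = 1260.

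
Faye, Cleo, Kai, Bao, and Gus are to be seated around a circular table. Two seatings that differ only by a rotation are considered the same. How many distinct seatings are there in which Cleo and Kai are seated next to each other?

12

Treat {Cleo, Kai} as one unit (2 internal orders) and seat the resulting 4 units around the table: (3)! circular arrangements.
So 2 × (3)! = 2 × 6 = 12.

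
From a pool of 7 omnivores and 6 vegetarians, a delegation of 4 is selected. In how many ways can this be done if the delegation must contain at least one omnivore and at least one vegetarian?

665

Unrestricted: C(13,4) = 715 ways to pick any 4 of the 13.
Subtract selections that omit an entire group: no omnivores → C(6,4) = 15; no vegetarians → C(7,4) = 35.
Both groups omitted at once is impossible, so 715 − 50 = 665.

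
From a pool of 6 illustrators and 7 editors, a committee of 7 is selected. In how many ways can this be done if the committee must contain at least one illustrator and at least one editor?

Total 7-person selections from all 13: C(13,7) = 1716.
Subtract selections that omit an entire group: no illustrators → C(7,7) = 1; no editors → C(6,7) = 0.
Both groups omitted at once is impossible, so 1716 − 1 = 1715.

1715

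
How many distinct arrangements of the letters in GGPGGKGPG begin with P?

56

With the first slot taken by P, it remains to arrange the other 8 letters (GGGGKGPG).
Those 8 letters have G appearing 6 times, giving (8)!/(6!) = 56.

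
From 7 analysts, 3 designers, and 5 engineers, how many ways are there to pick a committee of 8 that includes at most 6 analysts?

6427

Split by how many analysts are chosen (0 through 6).
Sum: C(7,0)·C(8,8) + C(7,1)·C(8,7) + C(7,2)·C(8,6) + C(7,3)·C(8,5) + C(7,4)·C(8,4) + C(7,5)·C(8,3) + C(7,6)·C(8,2) = 1 + 56 + 588 + 1960 + 2450 + 1176 + 196 = 6427.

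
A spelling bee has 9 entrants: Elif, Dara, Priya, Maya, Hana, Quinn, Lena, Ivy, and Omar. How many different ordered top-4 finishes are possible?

There are 9 choices for 1st place, 8 for 2nd, and so on down to 6 for position 4.
That gives 9 × 8 × 7 × 6 = 3024.

3024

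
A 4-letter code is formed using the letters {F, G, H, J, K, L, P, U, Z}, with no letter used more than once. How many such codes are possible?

3024

This is a permutation of 4 out of 9: P(9,4) = 9!/5!.
That product is 9 × 8 × 7 × 6 = 3024.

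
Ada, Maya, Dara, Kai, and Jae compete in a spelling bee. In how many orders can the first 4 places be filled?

There are 5 choices for 1st place, 4 for 2nd, and so on down to 2 for position 4.
That gives 5 × 4 × 3 × 2 = 120.

120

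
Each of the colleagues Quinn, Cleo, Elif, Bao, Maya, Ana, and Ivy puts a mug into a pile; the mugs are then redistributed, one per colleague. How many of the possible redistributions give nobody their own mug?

1854

Let Aᵢ be the assignments in which colleague i gets their own mug. We want the size of the complement of A₁∪…∪A_7.
By inclusion–exclusion this is Σ_{j=0}^{7} (−1)^j C(7,j)·(7−j)!.
Computing: 5040 − 5040 + 2520 − 840 + 210 − 42 + 7 − 1 = 1854.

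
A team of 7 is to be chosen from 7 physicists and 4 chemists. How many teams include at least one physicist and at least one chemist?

329

With no constraint there are C(11,7) = 330 possible selections.
Subtract selections that omit an entire group: no physicists → C(4,7) = 0; no chemists → C(7,7) = 1.
Both groups omitted at once is impossible, so 330 − 1 = 329.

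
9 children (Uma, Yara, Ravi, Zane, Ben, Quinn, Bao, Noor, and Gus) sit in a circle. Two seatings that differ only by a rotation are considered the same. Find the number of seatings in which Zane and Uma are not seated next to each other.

Without the restriction there are (8)! = 40320 seatings.
Seatings with Zane beside Uma: treat them as a block with 2 internal orders, giving 2 × (7)! = 10080.
Subtracting, 40320 − 10080 = 30240.

30240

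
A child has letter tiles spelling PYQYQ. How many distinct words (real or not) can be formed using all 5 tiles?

PYQYQ has 5 letters with Q appearing twice and Y appearing twice.
So there are 5! / (2!·2!) = 30 distinguishable arrangements.

30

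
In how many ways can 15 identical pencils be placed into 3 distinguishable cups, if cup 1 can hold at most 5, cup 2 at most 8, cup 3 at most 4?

Ignoring the caps, the number of non-negative solutions to x_1+…+x_3 = 15 is C(17,2) = 136.
Subtract solutions that violate a single cap (substitute x_i' = x_i − (cap_i+1)): x_1 ≥ 6 gives C(11,2) = 55; x_2 ≥ 9 gives C(8,2) = 28; x_3 ≥ 5 gives C(12,2) = 66. Together 149.
Add back pairs where two caps are both exceeded: 1 + 15 + 3 = 19.
By inclusion–exclusion the count is 136 − 149 + 19 = 6.

6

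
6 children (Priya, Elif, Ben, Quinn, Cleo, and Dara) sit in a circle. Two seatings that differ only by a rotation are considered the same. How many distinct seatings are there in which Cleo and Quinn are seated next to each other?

48

Treat {Cleo, Quinn} as one unit (2 internal orders) and seat the resulting 5 units around the table: (4)! circular arrangements.
So 2 × (4)! = 2 × 24 = 48.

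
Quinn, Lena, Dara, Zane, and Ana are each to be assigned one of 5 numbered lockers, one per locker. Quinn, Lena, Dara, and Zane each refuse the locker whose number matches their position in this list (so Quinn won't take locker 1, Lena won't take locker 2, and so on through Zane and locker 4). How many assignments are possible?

Let Aᵢ (for 1 ≤ i ≤ 4) be the placements that put person i in their forbidden locker. Any j of these fix j positions, leaving (5−j)! ways to fill the rest, and there are C(4,j) ways to pick which j.
By inclusion–exclusion, the number of valid placements is Σ_{j=0}^{4} (−1)^j C(4,j)·(5−j)!.
Computing: 120 − 96 + 36 − 8 + 1 = 53.

53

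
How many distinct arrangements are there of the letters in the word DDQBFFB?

630

DDQBFFB has 7 letters with B appearing twice, D appearing twice, and F appearing twice.
The number of distinct arrangements is 7!/(2!·2!·2!) = 5040/8 = 630.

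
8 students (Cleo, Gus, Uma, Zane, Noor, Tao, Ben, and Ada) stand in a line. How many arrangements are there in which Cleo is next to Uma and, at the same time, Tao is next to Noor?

Treat {Cleo,Uma} as one block (2 orders) and {Tao,Noor} as another (2 orders).
That leaves 6 units to arrange: 2 × 2 × 6! = 4 × 720 = 2880.

2880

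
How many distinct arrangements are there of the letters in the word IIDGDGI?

IIDGDGI has 7 letters with D appearing twice, G appearing twice, and I appearing 3 times.
So there are 7! / (3!·2!·2!) = 210 distinguishable arrangements.

210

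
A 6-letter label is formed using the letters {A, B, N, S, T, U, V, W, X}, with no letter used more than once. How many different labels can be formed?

60480

This is a permutation of 6 out of 9: P(9,6) = 9!/3!.
That product is 9 × 8 × 7 × 6 × 5 × 4 = 60480.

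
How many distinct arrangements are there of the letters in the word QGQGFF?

Letter multiplicities in QGQGFF: F×2, G×2, Q×2.
Dividing 6! = 720 by 2!·2!·2! = 8 for the repeated letters gives 90.

90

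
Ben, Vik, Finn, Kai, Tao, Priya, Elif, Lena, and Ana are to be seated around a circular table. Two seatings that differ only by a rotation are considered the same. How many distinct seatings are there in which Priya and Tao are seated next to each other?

Treat {Priya, Tao} as one unit (2 internal orders) and seat the resulting 8 units around the table: (7)! circular arrangements.
So 2 × (7)! = 2 × 5040 = 10080.

10080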